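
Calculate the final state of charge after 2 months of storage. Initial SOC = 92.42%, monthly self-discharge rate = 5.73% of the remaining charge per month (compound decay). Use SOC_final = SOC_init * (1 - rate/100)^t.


decay = (1 - 5.73/100)^2 = 0.88868
SOC_final = 92.42 * 0.88868 = 82.13%

82.13%


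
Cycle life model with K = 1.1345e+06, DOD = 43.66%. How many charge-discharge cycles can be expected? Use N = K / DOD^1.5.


Step 1: DOD^1.5 = 43.66^1.5 = 288.49
Step 2: N = 1.1345e+06 / 288.49 = 3933 cycles

3933 cycles


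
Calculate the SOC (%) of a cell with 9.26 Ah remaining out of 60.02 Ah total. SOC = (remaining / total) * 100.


SOC = (remaining / total) * 100 = (9.26 / 60.02) * 100 = 15.43%

15.43%


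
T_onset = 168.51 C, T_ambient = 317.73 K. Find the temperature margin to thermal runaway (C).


Convert: T_ambient = 317.73 K = 44.58 C
margin = 168.51 - 44.58 = 123.93 C

123.93 C


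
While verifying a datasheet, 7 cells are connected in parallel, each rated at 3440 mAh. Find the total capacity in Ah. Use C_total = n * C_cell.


Convert: C_cell = 3440 mAh = 3.44 Ah
C_total = 7 * 3.44 = 24.08 Ah

24.08 Ah


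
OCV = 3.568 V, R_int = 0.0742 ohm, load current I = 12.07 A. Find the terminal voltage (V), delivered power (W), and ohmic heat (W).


Step 1: V_terminal = OCV - I*R = 3.568 - 12.07 * 0.0742 = 2.6724 V
Step 2: P_out = V_terminal * I = 2.6724 * 12.07 = 32.26 W
Step 3: Q = I^2 * R = 12.07^2 * 0.0742 = 10.81 W

V=2.6724 V, P=32.26 W, Q=10.81 W


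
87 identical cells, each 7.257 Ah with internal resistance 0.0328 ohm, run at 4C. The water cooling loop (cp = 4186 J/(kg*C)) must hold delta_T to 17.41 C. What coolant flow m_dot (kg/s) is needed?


Step 1: I = 4 * 7.257 = 29.028 A
Step 2: Q_cell = I^2 * R = 29.028^2 * 0.0328 = 27.638 W
Step 3: Q_total = 87 * 27.638 = 2404.5 W
Step 4: m_dot = Q_total / (cp * dT) = 2404.5 / (4186 * 17.41) = 0.03299 kg/s

0.03299 kg/s


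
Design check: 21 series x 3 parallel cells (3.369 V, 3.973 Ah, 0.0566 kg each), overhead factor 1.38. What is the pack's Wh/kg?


Step 1: V_pack = 21 * 3.369 = 70.749 V
Step 2: C_pack = 3 * 3.973 = 11.919 Ah
Step 3: E_pack = V_pack * C_pack = 70.749 * 11.919 = 843.26 Wh
Step 4: m_pack = 21 * 3 * 0.0566 * 1.38 = 4.9208 kg
Step 5: ED = E_pack / m_pack = 843.26 / 4.9208 = 171.4 Wh/kg

171.4 Wh/kg


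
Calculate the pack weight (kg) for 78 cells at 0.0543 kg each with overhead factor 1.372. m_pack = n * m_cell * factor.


m_pack = n * m_cell * overhead = 78 * 0.0543 * 1.372 = 5.811 kg

5.811 kg


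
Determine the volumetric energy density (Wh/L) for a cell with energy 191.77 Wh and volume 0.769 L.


Volumetric ED = 191.77 Wh / 0.769 L = 249.4 Wh/L

249.4 Wh/L


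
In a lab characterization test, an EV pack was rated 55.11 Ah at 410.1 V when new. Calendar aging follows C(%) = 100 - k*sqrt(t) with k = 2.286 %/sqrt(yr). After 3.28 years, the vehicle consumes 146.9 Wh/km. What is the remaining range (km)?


Step 1: capacity retention = 100 - 2.286 * sqrt(3.28) = 100 - 2.286 * 1.8111 = 95.86%
Step 2: C_now = 55.11 * 95.86/100 = 52.828 Ah
Step 3: E_pack = V * C_now = 410.1 * 52.828 = 21665 Wh
Step 4: range = E_pack / consumption = 21665 / 146.9 = 147.5 km

147.5 km


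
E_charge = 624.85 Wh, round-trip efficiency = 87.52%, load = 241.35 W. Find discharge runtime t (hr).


Step 1: E_discharge = eta/100 * E_charge = 87.52/100 * 624.85 = 546.87 Wh
Step 2: t = E_discharge / P = 546.87 / 241.35 = 2.266 hr

2.266 hr


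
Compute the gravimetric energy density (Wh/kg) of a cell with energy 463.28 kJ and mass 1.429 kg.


Convert: E = 463.28 kJ = 128.69 Wh
ED = E / m = 128.69 / 1.429 = 90.06 Wh/kg

90.06 Wh/kg


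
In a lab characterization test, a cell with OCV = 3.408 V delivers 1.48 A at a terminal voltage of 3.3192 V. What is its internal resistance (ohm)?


R = (OCV - V) / I = (3.408 - 3.3192) / 1.48 = 0.06000 ohm

0.06000 ohm


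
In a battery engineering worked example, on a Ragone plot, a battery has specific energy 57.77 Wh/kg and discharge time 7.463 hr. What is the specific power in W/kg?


P_specific = E / t = 57.77 / 7.463 = 7.741 W/kg

7.741 W/kg


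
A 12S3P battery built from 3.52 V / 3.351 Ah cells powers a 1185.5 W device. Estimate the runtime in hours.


Step 1: E_pack = Ns * V_cell * Np * C_cell = 12 * 3.52 * 3 * 3.351 = 424.64 Wh
Step 2: t = E_pack / P = 424.64 / 1185.5 = 0.3582 hr

0.3582 hr


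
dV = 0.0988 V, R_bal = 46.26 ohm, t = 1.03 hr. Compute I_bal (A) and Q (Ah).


I_bal = dV / R = 0.0988 / 46.26 = 0.0021358 A
Q = I_bal * t = 0.0021358 * 1.03 = 0.002200 Ah

I=0.0021358 A, Q=0.002200 Ah


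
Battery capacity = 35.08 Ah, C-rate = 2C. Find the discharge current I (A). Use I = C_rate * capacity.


I = C_rate * capacity = 2 * 35.08 = 70.16 A

70.16 A


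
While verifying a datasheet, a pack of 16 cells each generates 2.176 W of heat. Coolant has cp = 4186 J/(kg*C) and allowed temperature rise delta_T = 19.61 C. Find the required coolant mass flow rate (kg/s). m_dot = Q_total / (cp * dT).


Step 1: Total heat Q = 16 * 2.176 W = 34.816 W
Step 2: denom = cp * dT = 4186 * 19.61 = 82087
Step 3: m_dot = 34.816 / 82087 = 4.241e-04 kg/s

4.241e-04 kg/s


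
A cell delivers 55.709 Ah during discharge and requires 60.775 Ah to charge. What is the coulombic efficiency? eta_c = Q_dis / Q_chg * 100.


Coulombic efficiency = 55.709/60.775 * 100% = 91.66%

91.66%


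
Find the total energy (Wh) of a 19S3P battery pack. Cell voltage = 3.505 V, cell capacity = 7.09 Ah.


V_pack = 19 * 3.505 = 66.595 V
C_pack = 3 * 7.09 = 21.27 Ah
E = V_pack * C_pack = 66.595 * 21.27 = 1416 Wh

1416 Wh


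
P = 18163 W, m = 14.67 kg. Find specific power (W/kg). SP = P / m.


Specific power = 18163 W / 14.67 kg = 1238 W/kg

1238 W/kg


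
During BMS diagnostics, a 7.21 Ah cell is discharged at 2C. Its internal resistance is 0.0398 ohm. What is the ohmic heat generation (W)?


Step 1: I = C_rate * capacity = 2 * 7.21 = 14.42 A
Step 2: Q = I^2 * R = 14.42^2 * 0.0398 = 207.94 * 0.0398 = 8.276 W

8.276 W


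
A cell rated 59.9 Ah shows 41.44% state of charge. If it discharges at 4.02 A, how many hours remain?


Step 1: remaining = SOC/100 * C_total = 41.44/100 * 59.9 = 24.823 Ah
Step 2: t = remaining / I = 24.823 / 4.02 = 6.175 hr

6.175 hr


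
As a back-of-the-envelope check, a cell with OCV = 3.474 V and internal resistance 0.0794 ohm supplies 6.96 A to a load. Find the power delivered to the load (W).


Step 1: V_terminal = OCV - I*R = 3.474 - 6.96 * 0.0794 = 2.9214 V
Step 2: P_out = V_terminal * I = 2.9214 * 6.96 = 20.33 W

20.33 W


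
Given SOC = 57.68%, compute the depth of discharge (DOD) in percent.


DOD = 100 - SOC = 100 - 57.68 = 42.32%

42.32%


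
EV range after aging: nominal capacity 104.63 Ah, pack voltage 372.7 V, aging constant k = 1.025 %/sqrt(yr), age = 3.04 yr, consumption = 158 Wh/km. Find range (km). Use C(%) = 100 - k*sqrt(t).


Step 1: capacity retention = 100 - 1.025 * sqrt(3.04) = 100 - 1.025 * 1.7436 = 98.213%
Step 2: C_now = 104.63 * 98.213/100 = 102.76 Ah
Step 3: E_pack = V * C_now = 372.7 * 102.76 = 38299 Wh
Step 4: range = E_pack / consumption = 38299 / 158 = 242.4 km

242.4 km


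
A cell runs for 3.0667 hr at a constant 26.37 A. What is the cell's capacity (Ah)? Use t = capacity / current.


C = I * t = 26.37 * 3.0667 = 80.87 Ah

80.87 Ah


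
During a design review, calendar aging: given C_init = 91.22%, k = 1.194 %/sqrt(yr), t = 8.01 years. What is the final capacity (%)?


sqrt(t) = sqrt(8.01) = 2.8302
C_final = 91.22 - 1.194 * 2.8302 = 87.84%

87.84%


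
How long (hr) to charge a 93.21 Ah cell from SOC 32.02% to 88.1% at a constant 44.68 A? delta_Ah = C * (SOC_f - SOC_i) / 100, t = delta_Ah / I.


Step 1: dSOC = 88.1% - 32.02% = 56.08%
Step 2: delta_Ah = 93.21 * 56.08 / 100 = 52.272 Ah
Step 3: t = 52.272 / 44.68 = 1.170 hr

1.170 hr


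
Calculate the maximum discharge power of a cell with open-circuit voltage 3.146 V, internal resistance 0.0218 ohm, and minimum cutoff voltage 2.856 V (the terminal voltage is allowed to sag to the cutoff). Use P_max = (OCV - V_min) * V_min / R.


P_max = (OCV - V_min) * V_min / R = (3.146 - 2.856) * 2.856 / 0.0218 = 0.29 * 2.856 / 0.0218 = 37.99 W

37.99 W


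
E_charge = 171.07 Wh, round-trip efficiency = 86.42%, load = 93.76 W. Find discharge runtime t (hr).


Step 1: E_discharge = eta/100 * E_charge = 86.42/100 * 171.07 = 147.84 Wh
Step 2: t = E_discharge / P = 147.84 / 93.76 = 1.577 hr

1.577 hr


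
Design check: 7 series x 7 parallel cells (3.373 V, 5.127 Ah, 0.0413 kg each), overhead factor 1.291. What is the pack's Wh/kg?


Step 1: V_pack = 7 * 3.373 = 23.611 V
Step 2: C_pack = 7 * 5.127 = 35.889 Ah
Step 3: E_pack = V_pack * C_pack = 23.611 * 35.889 = 847.38 Wh
Step 4: m_pack = 7 * 7 * 0.0413 * 1.291 = 2.6126 kg
Step 5: ED = E_pack / m_pack = 847.38 / 2.6126 = 324.3 Wh/kg

324.3 Wh/kg


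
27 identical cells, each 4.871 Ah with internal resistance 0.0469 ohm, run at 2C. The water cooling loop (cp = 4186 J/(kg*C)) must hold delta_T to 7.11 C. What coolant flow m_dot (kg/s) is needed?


Step 1: I = 2 * 4.871 = 9.742 A
Step 2: Q_cell = I^2 * R = 9.742^2 * 0.0469 = 4.4511 W
Step 3: Q_total = 27 * 4.4511 = 120.18 W
Step 4: m_dot = Q_total / (cp * dT) = 120.18 / (4186 * 7.11) = 0.004038 kg/s

0.004038 kg/s


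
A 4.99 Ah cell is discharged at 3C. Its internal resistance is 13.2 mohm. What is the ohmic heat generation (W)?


Convert: R = 13.2 mohm = 0.0132 ohm
Step 1: I = C_rate * capacity = 3 * 4.99 = 14.97 A
Step 2: Q = I^2 * R = 14.97^2 * 0.0132 = 224.1 * 0.0132 = 2.958 W

2.958 W


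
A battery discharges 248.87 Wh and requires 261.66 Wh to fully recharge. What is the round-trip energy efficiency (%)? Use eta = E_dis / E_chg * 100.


Round-trip efficiency = 248.87/261.66 * 100% = 95.11%

95.11%


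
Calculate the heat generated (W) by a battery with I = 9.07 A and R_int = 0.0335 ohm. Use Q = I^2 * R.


I^2 = 82.265
Q = 82.265 * 0.0335 = 2.756 W

2.756 W


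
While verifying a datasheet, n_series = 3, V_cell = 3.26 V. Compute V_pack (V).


V_pack = n * V_cell = 3 * 3.26 = 9.78 V

9.78 V


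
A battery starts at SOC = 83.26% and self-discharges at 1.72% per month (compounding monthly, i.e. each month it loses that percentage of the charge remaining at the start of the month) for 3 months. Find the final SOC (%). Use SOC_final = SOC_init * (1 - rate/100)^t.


Monthly retention factor = 1 - 1.72/100 = 0.9828
Over 3 months: factor^3 = 0.94928
SOC_final = 83.26 * 0.94928 = 79.04%

79.04%


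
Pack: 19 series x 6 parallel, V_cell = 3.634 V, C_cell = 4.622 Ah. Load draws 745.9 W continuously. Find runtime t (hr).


Step 1: E_pack = Ns * V_cell * Np * C_cell = 19 * 3.634 * 6 * 4.622 = 1914.8 Wh
Step 2: t = E_pack / P = 1914.8 / 745.9 = 2.567 hr

2.567 hr


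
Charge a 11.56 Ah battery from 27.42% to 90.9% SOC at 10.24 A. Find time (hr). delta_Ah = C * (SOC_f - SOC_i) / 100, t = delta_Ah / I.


delta_Ah = 11.56 * (90.9 - 27.42) / 100 = 7.3383 Ah
t = delta_Ah / I = 7.3383 / 10.24 = 0.7166 hr

0.7166 hr


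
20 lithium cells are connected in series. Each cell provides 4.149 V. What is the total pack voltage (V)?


Series voltages add: 20 * 4.149 V = 82.98 V

82.98 V


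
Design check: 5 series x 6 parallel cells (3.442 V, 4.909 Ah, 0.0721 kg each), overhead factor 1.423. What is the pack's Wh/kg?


Step 1: V_pack = 5 * 3.442 = 17.21 V
Step 2: C_pack = 6 * 4.909 = 29.454 Ah
Step 3: E_pack = V_pack * C_pack = 17.21 * 29.454 = 506.9 Wh
Step 4: m_pack = 5 * 6 * 0.0721 * 1.423 = 3.0779 kg
Step 5: ED = E_pack / m_pack = 506.9 / 3.0779 = 164.7 Wh/kg

164.7 Wh/kg


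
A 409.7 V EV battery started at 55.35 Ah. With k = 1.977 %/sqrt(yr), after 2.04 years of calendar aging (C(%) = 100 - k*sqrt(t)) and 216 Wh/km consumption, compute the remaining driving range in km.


Step 1: capacity retention = 100 - 1.977 * sqrt(2.04) = 100 - 1.977 * 1.4283 = 97.176%
Step 2: C_now = 55.35 * 97.176/100 = 53.787 Ah
Step 3: E_pack = V * C_now = 409.7 * 53.787 = 22037 Wh
Step 4: range = E_pack / consumption = 22037 / 216 = 102.0 km

102.0 km


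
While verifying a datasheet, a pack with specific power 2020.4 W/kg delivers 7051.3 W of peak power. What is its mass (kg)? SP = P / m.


m = P / SP = 7051.3 / 2020.4 = 3.490 kg

3.490 kg


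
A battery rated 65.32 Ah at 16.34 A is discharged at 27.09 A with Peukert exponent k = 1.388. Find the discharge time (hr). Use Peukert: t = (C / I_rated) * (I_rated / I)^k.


t_rated = C / I_rated = 65.32 / 16.34 = 3.9976 hr
(I_rated/I)^k = (0.60317)^1.388 = 0.49574
t = t_rated * (I_rated/I)^k = 3.9976 * 0.49574 = 1.982 hr

1.982 hr


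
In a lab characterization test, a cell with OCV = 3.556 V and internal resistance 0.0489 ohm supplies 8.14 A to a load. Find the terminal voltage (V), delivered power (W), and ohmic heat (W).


Step 1: V_terminal = OCV - I*R = 3.556 - 8.14 * 0.0489 = 3.158 V
Step 2: P_out = V_terminal * I = 3.158 * 8.14 = 25.71 W
Step 3: Q = I^2 * R = 8.14^2 * 0.0489 = 3.240 W

V=3.158 V, P=25.71 W, Q=3.240 W


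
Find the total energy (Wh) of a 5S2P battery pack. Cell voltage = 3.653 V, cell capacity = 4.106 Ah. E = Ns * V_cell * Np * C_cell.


E = Ns * Vcell * Np * Ccell = 5 * 3.653 * 2 * 4.106 = 150.0 Wh

150.0 Wh


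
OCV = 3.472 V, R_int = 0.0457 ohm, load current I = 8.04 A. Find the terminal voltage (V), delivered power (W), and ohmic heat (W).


Step 1: V_terminal = OCV - I*R = 3.472 - 8.04 * 0.0457 = 3.1046 V
Step 2: P_out = V_terminal * I = 3.1046 * 8.04 = 24.96 W
Step 3: Q = I^2 * R = 8.04^2 * 0.0457 = 2.954 W

V=3.1046 V, P=24.96 W, Q=2.954 W


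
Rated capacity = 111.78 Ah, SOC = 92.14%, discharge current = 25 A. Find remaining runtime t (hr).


Step 1: remaining = SOC/100 * C_total = 92.14/100 * 111.78 = 102.99 Ah
Step 2: t = remaining / I = 102.99 / 25 = 4.120 hr

4.120 hr


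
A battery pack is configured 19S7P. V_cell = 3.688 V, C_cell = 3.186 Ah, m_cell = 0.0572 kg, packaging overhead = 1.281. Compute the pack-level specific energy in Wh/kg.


Step 1: V_pack = 19 * 3.688 = 70.072 V
Step 2: C_pack = 7 * 3.186 = 22.302 Ah
Step 3: E_pack = V_pack * C_pack = 70.072 * 22.302 = 1562.7 Wh
Step 4: m_pack = 19 * 7 * 0.0572 * 1.281 = 9.7453 kg
Step 5: ED = E_pack / m_pack = 1562.7 / 9.7453 = 160.4 Wh/kg

160.4 Wh/kg


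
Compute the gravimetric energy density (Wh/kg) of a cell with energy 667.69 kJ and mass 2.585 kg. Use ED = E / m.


Convert: E = 667.69 kJ = 185.47 Wh
ED = E / m = 185.47 / 2.585 = 71.75 Wh/kg

71.75 Wh/kg


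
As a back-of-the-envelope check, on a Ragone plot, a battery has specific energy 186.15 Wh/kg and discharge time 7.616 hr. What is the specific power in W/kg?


P_specific = E / t = 186.15 / 7.616 = 24.44 W/kg

24.44 W/kg


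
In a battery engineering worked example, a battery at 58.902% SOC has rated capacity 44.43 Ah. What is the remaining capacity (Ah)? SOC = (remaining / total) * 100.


remaining = SOC / 100 * total = 58.902 / 100 * 44.43 = 26.17 Ah

26.17 Ah


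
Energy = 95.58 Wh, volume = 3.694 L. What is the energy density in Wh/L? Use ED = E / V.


Volumetric ED = 95.58 Wh / 3.694 L = 25.87 Wh/L

25.87 Wh/L


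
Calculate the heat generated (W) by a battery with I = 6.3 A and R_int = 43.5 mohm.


Convert: R = 43.5 mohm = 0.0435 ohm
I^2 = 39.69
Q = 39.69 * 0.0435 = 1.727 W

1.727 W


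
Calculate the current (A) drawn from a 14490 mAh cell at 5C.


Convert: capacity = 14490 mAh = 14.49 Ah
At 5C: I = 5 * 14.49 Ah = 72.45 A

72.45 A


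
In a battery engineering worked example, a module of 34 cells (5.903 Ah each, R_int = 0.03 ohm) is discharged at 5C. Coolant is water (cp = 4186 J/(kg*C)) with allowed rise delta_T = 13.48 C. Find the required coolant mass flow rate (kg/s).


Step 1: I = 5 * 5.903 = 29.515 A
Step 2: Q_cell = I^2 * R = 29.515^2 * 0.03 = 26.134 W
Step 3: Q_total = 34 * 26.134 = 888.56 W
Step 4: m_dot = Q_total / (cp * dT) = 888.56 / (4186 * 13.48) = 0.01575 kg/s

0.01575 kg/s


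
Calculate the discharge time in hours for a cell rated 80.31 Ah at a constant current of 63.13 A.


t = capacity / current = 80.31 / 63.13 = 1.272 hr

1.272 hr


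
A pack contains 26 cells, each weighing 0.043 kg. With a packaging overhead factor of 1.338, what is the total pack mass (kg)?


m_pack = n * m_cell * overhead = 26 * 0.043 * 1.338 = 1.496 kg

1.496 kg


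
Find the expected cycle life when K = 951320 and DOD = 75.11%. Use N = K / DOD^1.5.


Step 1: DOD^1.5 = 75.11^1.5 = 650.95
Step 2: N = 951320 / 650.95 = 1461 cycles

1461 cycles


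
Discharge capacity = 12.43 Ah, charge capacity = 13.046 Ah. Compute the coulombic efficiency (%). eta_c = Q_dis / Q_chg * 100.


eta_c = Q_dis / Q_chg * 100 = 12.43 / 13.046 * 100 = 95.28%

95.28%


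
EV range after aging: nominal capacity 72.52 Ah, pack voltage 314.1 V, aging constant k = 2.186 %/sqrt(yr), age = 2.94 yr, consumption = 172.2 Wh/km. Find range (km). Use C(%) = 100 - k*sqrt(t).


Step 1: capacity retention = 100 - 2.186 * sqrt(2.94) = 100 - 2.186 * 1.7146 = 96.252%
Step 2: C_now = 72.52 * 96.252/100 = 69.802 Ah
Step 3: E_pack = V * C_now = 314.1 * 69.802 = 21925 Wh
Step 4: range = E_pack / consumption = 21925 / 172.2 = 127.3 km

127.3 km


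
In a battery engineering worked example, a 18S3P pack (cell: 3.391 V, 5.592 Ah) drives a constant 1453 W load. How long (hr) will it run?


Step 1: E_pack = Ns * V_cell * Np * C_cell = 18 * 3.391 * 3 * 5.592 = 1024 Wh
Step 2: t = E_pack / P = 1024 / 1453 = 0.7047 hr

0.7047 hr


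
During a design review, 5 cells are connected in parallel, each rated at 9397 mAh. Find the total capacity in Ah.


Convert: C_cell = 9397 mAh = 9.397 Ah
C_total = 5 * 9.397 = 46.985 Ah

46.985 Ah


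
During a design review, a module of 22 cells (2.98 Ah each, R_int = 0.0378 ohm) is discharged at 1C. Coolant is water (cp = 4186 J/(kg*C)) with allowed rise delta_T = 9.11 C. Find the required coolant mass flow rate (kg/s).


Step 1: I = 1 * 2.98 = 2.98 A
Step 2: Q_cell = I^2 * R = 2.98^2 * 0.0378 = 0.33568 W
Step 3: Q_total = 22 * 0.33568 = 7.385 W
Step 4: m_dot = Q_total / (cp * dT) = 7.385 / (4186 * 9.11) = 1.937e-04 kg/s

1.937e-04 kg/s


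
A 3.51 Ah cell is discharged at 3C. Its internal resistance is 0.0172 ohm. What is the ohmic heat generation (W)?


Step 1: I = C_rate * capacity = 3 * 3.51 = 10.53 A
Step 2: Q = I^2 * R = 10.53^2 * 0.0172 = 110.88 * 0.0172 = 1.907 W

1.907 W


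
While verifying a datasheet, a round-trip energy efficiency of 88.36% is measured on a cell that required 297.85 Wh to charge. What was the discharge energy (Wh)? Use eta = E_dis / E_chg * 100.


E_dis = eta/100 * E_chg = 88.36/100 * 297.85 = 263.2 Wh

263.2 Wh


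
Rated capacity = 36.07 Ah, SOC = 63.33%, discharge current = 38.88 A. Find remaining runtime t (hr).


Step 1: remaining = SOC/100 * C_total = 63.33/100 * 36.07 = 22.843 Ah
Step 2: t = remaining / I = 22.843 / 38.88 = 0.5875 hr

0.5875 hr


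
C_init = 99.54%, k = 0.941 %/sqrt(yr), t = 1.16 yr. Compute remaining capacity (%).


sqrt(t) = sqrt(1.16) = 1.077
C_final = 99.54 - 0.941 * 1.077 = 98.53%

98.53%


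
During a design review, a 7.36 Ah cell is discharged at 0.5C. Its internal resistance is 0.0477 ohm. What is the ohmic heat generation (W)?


Step 1: I = C_rate * capacity = 0.5 * 7.36 = 3.68 A
Step 2: Q = I^2 * R = 3.68^2 * 0.0477 = 13.542 * 0.0477 = 0.6460 W

0.6460 W


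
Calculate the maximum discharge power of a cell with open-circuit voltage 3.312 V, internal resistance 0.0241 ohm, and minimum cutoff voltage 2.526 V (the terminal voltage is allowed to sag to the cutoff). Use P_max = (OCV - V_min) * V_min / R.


dV = OCV - V_min = 0.786 V (so I_max = dV / R)
P_max = dV * V_min / R = 0.786 * 2.526 / 0.0241 = 82.38 W

82.38 W


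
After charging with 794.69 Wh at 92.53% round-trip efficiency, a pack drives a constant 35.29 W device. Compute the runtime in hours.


Step 1: E_discharge = eta/100 * E_charge = 92.53/100 * 794.69 = 735.33 Wh
Step 2: t = E_discharge / P = 735.33 / 35.29 = 20.84 hr

20.84 hr


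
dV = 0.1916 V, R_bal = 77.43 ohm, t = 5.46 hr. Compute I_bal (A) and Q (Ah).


I_bal = dV / R = 0.1916 / 77.43 = 0.0024745 A
Q = I_bal * t = 0.0024745 * 5.46 = 0.01351 Ah

I=0.0024745 A, Q=0.01351 Ah


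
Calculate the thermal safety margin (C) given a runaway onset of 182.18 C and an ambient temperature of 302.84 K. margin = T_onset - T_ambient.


Convert: T_ambient = 302.84 K = 29.69 C
margin = 182.18 - 29.69 = 152.49 C

152.49 C


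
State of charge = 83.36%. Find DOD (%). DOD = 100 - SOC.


DOD = 100 - SOC = 100 - 83.36 = 16.64%

16.64%


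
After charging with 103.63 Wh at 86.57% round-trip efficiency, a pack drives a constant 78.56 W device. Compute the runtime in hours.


Step 1: E_discharge = eta/100 * E_charge = 86.57/100 * 103.63 = 89.712 Wh
Step 2: t = E_discharge / P = 89.712 / 78.56 = 1.142 hr

1.142 hr


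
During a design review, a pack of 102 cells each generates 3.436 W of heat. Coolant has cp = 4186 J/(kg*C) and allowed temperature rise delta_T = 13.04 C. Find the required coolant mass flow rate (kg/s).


Q_total = 102 * 3.436 = 350.47 W
m_dot = Q_total / (cp * dT) = 350.47 / (4186 * 13.04) = 0.006421 kg/s

0.006421 kg/s


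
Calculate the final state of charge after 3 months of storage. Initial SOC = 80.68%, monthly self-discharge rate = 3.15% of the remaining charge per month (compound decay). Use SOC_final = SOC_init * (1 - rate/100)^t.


Monthly retention factor = 1 - 3.15/100 = 0.9685
Over 3 months: factor^3 = 0.90845
SOC_final = 80.68 * 0.90845 = 73.29%

73.29%


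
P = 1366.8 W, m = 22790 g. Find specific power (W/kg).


Convert: m = 22790 g = 22.79 kg
Specific power = 1366.8 W / 22.79 kg = 59.97 W/kg

59.97 W/kg


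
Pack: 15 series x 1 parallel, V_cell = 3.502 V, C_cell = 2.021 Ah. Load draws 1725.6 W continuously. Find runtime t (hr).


Step 1: E_pack = Ns * V_cell * Np * C_cell = 15 * 3.502 * 1 * 2.021 = 106.16 Wh
Step 2: t = E_pack / P = 106.16 / 1725.6 = 0.06152 hr

0.06152 hr


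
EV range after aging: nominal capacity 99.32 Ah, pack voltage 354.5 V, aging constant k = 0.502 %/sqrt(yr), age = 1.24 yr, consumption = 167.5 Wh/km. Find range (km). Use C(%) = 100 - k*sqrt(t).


Step 1: capacity retention = 100 - 0.502 * sqrt(1.24) = 100 - 0.502 * 1.1136 = 99.441%
Step 2: C_now = 99.32 * 99.441/100 = 98.765 Ah
Step 3: E_pack = V * C_now = 354.5 * 98.765 = 35012 Wh
Step 4: range = E_pack / consumption = 35012 / 167.5 = 209.0 km

209.0 km


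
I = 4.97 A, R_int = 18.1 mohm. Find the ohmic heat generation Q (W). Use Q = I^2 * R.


Convert: R = 18.1 mohm = 0.0181 ohm
Q = I^2 * R = 4.97^2 * 0.0181 = 0.4471 W

0.4471 W


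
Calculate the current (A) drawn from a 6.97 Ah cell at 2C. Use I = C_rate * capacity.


At 2C: I = 2 * 6.97 Ah = 13.94 A

13.94 A


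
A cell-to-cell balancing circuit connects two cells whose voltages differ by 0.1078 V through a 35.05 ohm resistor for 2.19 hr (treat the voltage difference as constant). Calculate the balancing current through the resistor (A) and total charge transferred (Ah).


First, Ohm's law: I_bal = 0.1078 V / 35.05 ohm = 0.0030756 A
Then Q = I * t = 0.0030756 A * 2.19 hr = 0.006736 Ah

I=0.0030756 A, Q=0.006736 Ah


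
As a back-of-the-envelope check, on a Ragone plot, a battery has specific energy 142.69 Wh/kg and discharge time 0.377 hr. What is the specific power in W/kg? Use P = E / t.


Specific power = 142.69 Wh/kg / 0.377 hr = 378.5 W/kg

378.5 W/kg


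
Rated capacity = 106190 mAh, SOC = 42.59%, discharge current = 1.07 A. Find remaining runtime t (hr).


Convert: C_total = 106190 mAh = 106.19 Ah
Step 1: remaining = SOC/100 * C_total = 42.59/100 * 106.19 = 45.226 Ah
Step 2: t = remaining / I = 45.226 / 1.07 = 42.27 hr

42.27 hr


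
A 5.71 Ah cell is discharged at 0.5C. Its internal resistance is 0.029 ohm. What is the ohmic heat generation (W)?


Step 1: I = C_rate * capacity = 0.5 * 5.71 = 2.855 A
Step 2: Q = I^2 * R = 2.855^2 * 0.029 = 8.151 * 0.029 = 0.2364 W

0.2364 W


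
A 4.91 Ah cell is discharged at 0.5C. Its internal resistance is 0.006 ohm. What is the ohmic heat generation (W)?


Step 1: I = C_rate * capacity = 0.5 * 4.91 = 2.455 A
Step 2: Q = I^2 * R = 2.455^2 * 0.006 = 6.027 * 0.006 = 0.03616 W

0.03616 W


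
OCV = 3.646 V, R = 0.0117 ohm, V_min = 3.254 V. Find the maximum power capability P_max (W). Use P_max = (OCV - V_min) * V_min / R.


dV = OCV - V_min = 0.392 V (so I_max = dV / R)
P_max = dV * V_min / R = 0.392 * 3.254 / 0.0117 = 109.0 W

109.0 W


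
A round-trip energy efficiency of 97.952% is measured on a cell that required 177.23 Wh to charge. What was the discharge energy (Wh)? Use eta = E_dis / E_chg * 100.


E_dis = eta/100 * E_chg = 97.952/100 * 177.23 = 173.6 Wh

173.6 Wh


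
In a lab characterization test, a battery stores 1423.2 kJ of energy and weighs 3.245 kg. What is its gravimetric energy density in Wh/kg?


Convert: E = 1423.2 kJ = 395.33 Wh
ED = E / m = 395.33 / 3.245 = 121.8 Wh/kg

121.8 Wh/kg


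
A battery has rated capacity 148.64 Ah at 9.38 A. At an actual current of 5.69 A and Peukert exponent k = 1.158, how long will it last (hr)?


Step 1: t_rated = C / I_rated = 148.64 / 9.38 = 15.846 hr
Step 2: ratio = 9.38 / 5.69 = 1.6485
Step 3: ratio^k = 1.6485^1.158 = 1.784
Step 4: t = t_rated * ratio^k = 15.846 * 1.784 = 28.27 hr

28.27 hr


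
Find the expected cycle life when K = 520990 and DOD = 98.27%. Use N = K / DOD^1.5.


DOD^1.5 = 974.16
N = K / DOD^1.5 = 520990 / 974.16 = 534.8

534.8 cycles


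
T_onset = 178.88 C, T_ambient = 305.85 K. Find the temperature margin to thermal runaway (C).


Convert: T_ambient = 305.85 K = 32.7 C
margin = 178.88 - 32.7 = 146.18 C

146.18 C


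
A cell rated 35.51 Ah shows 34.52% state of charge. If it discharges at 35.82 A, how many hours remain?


Step 1: remaining = SOC/100 * C_total = 34.52/100 * 35.51 = 12.258 Ah
Step 2: t = remaining / I = 12.258 / 35.82 = 0.3422 hr

0.3422 hr


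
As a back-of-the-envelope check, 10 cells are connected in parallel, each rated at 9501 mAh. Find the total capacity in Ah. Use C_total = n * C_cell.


Convert: C_cell = 9501 mAh = 9.501 Ah
C_total = 10 * 9.501 = 95.01 Ah

95.01 Ah


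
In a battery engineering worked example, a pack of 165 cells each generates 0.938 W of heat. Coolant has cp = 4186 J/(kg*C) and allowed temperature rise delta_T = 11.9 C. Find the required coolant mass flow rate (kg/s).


Step 1: Total heat Q = 165 * 0.938 W = 154.77 W
Step 2: denom = cp * dT = 4186 * 11.9 = 49813
Step 3: m_dot = 154.77 / 49813 = 0.003107 kg/s

0.003107 kg/s


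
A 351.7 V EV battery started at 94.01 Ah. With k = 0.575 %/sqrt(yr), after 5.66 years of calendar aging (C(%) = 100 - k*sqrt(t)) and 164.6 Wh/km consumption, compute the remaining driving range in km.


Step 1: capacity retention = 100 - 0.575 * sqrt(5.66) = 100 - 0.575 * 2.3791 = 98.632%
Step 2: C_now = 94.01 * 98.632/100 = 92.724 Ah
Step 3: E_pack = V * C_now = 351.7 * 92.724 = 32611 Wh
Step 4: range = E_pack / consumption = 32611 / 164.6 = 198.1 km

198.1 km


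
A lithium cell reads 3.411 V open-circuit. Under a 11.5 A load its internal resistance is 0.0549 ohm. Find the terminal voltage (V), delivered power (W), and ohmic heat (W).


Step 1: V_terminal = OCV - I*R = 3.411 - 11.5 * 0.0549 = 2.7797 V
Step 2: P_out = V_terminal * I = 2.7797 * 11.5 = 31.97 W
Step 3: Q = I^2 * R = 11.5^2 * 0.0549 = 7.261 W

V=2.7797 V, P=31.97 W, Q=7.261 W


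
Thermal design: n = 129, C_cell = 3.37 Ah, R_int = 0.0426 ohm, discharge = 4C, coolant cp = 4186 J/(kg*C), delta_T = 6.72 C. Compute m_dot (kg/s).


Step 1: I = 4 * 3.37 = 13.48 A
Step 2: Q_cell = I^2 * R = 13.48^2 * 0.0426 = 7.7409 W
Step 3: Q_total = 129 * 7.7409 = 998.58 W
Step 4: m_dot = Q_total / (cp * dT) = 998.58 / (4186 * 6.72) = 0.03550 kg/s

0.03550 kg/s


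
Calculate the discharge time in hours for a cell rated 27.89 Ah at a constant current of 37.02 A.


Runtime = 27.89 Ah / 37.02 A = 0.7534 hr

0.7534 hr


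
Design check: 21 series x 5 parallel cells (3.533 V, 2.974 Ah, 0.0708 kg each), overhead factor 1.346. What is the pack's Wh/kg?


Step 1: V_pack = 21 * 3.533 = 74.193 V
Step 2: C_pack = 5 * 2.974 = 14.87 Ah
Step 3: E_pack = V_pack * C_pack = 74.193 * 14.87 = 1103.2 Wh
Step 4: m_pack = 21 * 5 * 0.0708 * 1.346 = 10.006 kg
Step 5: ED = E_pack / m_pack = 1103.2 / 10.006 = 110.3 Wh/kg

110.3 Wh/kg


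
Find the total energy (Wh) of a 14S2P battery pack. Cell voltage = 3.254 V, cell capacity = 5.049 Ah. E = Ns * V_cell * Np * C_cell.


V_pack = 14 * 3.254 = 45.556 V
C_pack = 2 * 5.049 = 10.098 Ah
E = V_pack * C_pack = 45.556 * 10.098 = 460.0 Wh

460.0 Wh


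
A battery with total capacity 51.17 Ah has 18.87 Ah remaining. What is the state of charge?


SOC% = 18.87 / 51.17 * 100 = 36.88%

36.88%


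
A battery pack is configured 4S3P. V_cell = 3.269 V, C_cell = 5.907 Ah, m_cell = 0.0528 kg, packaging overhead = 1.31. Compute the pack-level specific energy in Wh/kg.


Step 1: V_pack = 4 * 3.269 = 13.076 V
Step 2: C_pack = 3 * 5.907 = 17.721 Ah
Step 3: E_pack = V_pack * C_pack = 13.076 * 17.721 = 231.72 Wh
Step 4: m_pack = 4 * 3 * 0.0528 * 1.31 = 0.83002 kg
Step 5: ED = E_pack / m_pack = 231.72 / 0.83002 = 279.2 Wh/kg

279.2 Wh/kg


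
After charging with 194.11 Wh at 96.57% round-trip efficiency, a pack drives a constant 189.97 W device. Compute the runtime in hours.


Step 1: E_discharge = eta/100 * E_charge = 96.57/100 * 194.11 = 187.45 Wh
Step 2: t = E_discharge / P = 187.45 / 189.97 = 0.9867 hr

0.9867 hr


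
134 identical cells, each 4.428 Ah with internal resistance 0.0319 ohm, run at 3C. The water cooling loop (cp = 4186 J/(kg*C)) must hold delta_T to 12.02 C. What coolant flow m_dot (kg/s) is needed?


Step 1: I = 3 * 4.428 = 13.284 A
Step 2: Q_cell = I^2 * R = 13.284^2 * 0.0319 = 5.6292 W
Step 3: Q_total = 134 * 5.6292 = 754.31 W
Step 4: m_dot = Q_total / (cp * dT) = 754.31 / (4186 * 12.02) = 0.01499 kg/s

0.01499 kg/s


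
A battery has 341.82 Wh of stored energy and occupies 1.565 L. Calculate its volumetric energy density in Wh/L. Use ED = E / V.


ED = E / V = 341.82 / 1.565 = 218.4 Wh/L

218.4 Wh/L


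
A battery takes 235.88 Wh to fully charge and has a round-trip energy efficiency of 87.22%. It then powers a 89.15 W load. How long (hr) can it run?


Step 1: E_discharge = eta/100 * E_charge = 87.22/100 * 235.88 = 205.73 Wh
Step 2: t = E_discharge / P = 205.73 / 89.15 = 2.308 hr

2.308 hr


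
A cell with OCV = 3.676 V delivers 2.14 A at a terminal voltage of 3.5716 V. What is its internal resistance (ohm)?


R = (OCV - V) / I = (3.676 - 3.5716) / 2.14 = 0.04879 ohm

0.04879 ohm


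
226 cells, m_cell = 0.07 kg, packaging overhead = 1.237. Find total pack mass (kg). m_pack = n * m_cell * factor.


m_pack = n * m_cell * overhead = 226 * 0.07 * 1.237 = 19.57 kg

19.57 kg


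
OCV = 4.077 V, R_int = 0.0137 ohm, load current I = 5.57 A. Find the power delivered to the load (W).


Step 1: V_terminal = OCV - I*R = 4.077 - 5.57 * 0.0137 = 4.0007 V
Step 2: P_out = V_terminal * I = 4.0007 * 5.57 = 22.28 W

22.28 W


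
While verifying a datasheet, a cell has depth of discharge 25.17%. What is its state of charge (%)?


SOC = 100 - DOD = 100 - 25.17 = 74.83%

74.83%


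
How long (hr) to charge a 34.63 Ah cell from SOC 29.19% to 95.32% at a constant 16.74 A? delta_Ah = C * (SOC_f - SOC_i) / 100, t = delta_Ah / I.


delta_Ah = 34.63 * (95.32 - 29.19) / 100 = 22.901 Ah
t = delta_Ah / I = 22.901 / 16.74 = 1.368 hr

1.368 hr


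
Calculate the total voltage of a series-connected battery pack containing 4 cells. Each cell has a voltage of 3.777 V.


With 4 cells in series at 3.777 V each, V_pack = 15.108 V

15.108 V


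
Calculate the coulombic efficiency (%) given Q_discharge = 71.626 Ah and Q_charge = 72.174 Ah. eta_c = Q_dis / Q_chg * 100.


Coulombic efficiency = 71.626/72.174 * 100% = 99.24%

99.24%


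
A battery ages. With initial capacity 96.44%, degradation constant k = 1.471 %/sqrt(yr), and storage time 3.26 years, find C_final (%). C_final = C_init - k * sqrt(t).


Step 1: sqrt(3.26 yr) = 1.8055
Step 2: drop = 1.471 * 1.8055 = 2.6559
Step 3: C_final = 96.44 - 2.6559 = 93.78%

93.78%


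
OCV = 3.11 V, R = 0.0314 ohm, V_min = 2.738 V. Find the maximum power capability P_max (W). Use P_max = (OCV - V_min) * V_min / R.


P_max = (OCV - V_min) * V_min / R = (3.11 - 2.738) * 2.738 / 0.0314 = 0.372 * 2.738 / 0.0314 = 32.44 W

32.44 W


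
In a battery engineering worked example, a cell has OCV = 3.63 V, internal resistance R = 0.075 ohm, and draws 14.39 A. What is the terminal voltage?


V = OCV - I*R = 3.63 - 14.39 * 0.075 = 2.551 V

2.551 V


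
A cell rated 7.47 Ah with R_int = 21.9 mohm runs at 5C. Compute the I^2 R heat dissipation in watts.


Convert: R = 21.9 mohm = 0.0219 ohm
Step 1: I = C_rate * capacity = 5 * 7.47 = 37.35 A
Step 2: Q = I^2 * R = 37.35^2 * 0.0219 = 1395 * 0.0219 = 30.55 W

30.55 W


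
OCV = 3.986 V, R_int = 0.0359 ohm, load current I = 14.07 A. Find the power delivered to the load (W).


Step 1: V_terminal = OCV - I*R = 3.986 - 14.07 * 0.0359 = 3.4809 V
Step 2: P_out = V_terminal * I = 3.4809 * 14.07 = 48.98 W

48.98 W


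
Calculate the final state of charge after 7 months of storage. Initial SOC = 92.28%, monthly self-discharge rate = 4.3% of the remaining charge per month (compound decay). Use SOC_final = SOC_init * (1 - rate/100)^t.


Monthly retention factor = 1 - 4.3/100 = 0.957
Over 7 months: factor^7 = 0.73516
SOC_final = 92.28 * 0.73516 = 67.84%

67.84%


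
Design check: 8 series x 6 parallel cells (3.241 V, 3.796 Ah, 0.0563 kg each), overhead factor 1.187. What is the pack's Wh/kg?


Step 1: V_pack = 8 * 3.241 = 25.928 V
Step 2: C_pack = 6 * 3.796 = 22.776 Ah
Step 3: E_pack = V_pack * C_pack = 25.928 * 22.776 = 590.54 Wh
Step 4: m_pack = 8 * 6 * 0.0563 * 1.187 = 3.2077 kg
Step 5: ED = E_pack / m_pack = 590.54 / 3.2077 = 184.1 Wh/kg

184.1 Wh/kg


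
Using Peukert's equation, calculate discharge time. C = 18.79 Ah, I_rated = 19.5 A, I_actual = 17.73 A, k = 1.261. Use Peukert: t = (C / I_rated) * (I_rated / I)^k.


t_rated = C / I_rated = 18.79 / 19.5 = 0.96359 hr
(I_rated/I)^k = (1.0998)^1.261 = 1.1274
t = t_rated * (I_rated/I)^k = 0.96359 * 1.1274 = 1.086 hr

1.086 hr


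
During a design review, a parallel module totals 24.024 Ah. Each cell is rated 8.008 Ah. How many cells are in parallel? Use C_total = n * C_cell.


n = C_total / C_cell = 24.024 / 8.008 = 3

3


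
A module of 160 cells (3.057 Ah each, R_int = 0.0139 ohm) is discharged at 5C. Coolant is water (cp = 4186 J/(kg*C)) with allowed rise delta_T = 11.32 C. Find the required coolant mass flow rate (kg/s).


Step 1: I = 5 * 3.057 = 15.285 A
Step 2: Q_cell = I^2 * R = 15.285^2 * 0.0139 = 3.2475 W
Step 3: Q_total = 160 * 3.2475 = 519.6 W
Step 4: m_dot = Q_total / (cp * dT) = 519.6 / (4186 * 11.32) = 0.01097 kg/s

0.01097 kg/s


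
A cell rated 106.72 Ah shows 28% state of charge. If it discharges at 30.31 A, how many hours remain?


Step 1: remaining = SOC/100 * C_total = 28/100 * 106.72 = 29.882 Ah
Step 2: t = remaining / I = 29.882 / 30.31 = 0.9859 hr

0.9859 hr


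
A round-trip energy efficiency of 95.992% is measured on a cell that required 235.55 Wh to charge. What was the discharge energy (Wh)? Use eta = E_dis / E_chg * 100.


E_dis = eta/100 * E_chg = 95.992/100 * 235.55 = 226.1 Wh

226.1 Wh


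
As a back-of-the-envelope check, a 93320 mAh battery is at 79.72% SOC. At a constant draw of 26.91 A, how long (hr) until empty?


Convert: C_total = 93320 mAh = 93.32 Ah
Step 1: remaining = SOC/100 * C_total = 79.72/100 * 93.32 = 74.395 Ah
Step 2: t = remaining / I = 74.395 / 26.91 = 2.765 hr

2.765 hr


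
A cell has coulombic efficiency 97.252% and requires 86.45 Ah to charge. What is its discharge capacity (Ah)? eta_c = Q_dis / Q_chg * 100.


Q_dis = eta/100 * Q_chg = 97.252/100 * 86.45 = 84.07 Ah

84.07 Ah


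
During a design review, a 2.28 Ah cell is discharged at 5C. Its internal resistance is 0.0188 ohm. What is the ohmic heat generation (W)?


Step 1: I = C_rate * capacity = 5 * 2.28 = 11.4 A
Step 2: Q = I^2 * R = 11.4^2 * 0.0188 = 129.96 * 0.0188 = 2.443 W

2.443 W


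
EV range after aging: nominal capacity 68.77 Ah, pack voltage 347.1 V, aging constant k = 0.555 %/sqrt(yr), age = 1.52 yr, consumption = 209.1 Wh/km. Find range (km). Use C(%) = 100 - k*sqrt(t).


Step 1: capacity retention = 100 - 0.555 * sqrt(1.52) = 100 - 0.555 * 1.2329 = 99.316%
Step 2: C_now = 68.77 * 99.316/100 = 68.3 Ah
Step 3: E_pack = V * C_now = 347.1 * 68.3 = 23707 Wh
Step 4: range = E_pack / consumption = 23707 / 209.1 = 113.4 km

113.4 km


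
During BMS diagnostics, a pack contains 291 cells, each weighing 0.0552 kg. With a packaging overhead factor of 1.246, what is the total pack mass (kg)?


Cell mass sum = 291 * 0.0552 = 16.063 kg
With overhead 1.246: m_pack = 16.063 * 1.246 = 20.01 kg

20.01 kg


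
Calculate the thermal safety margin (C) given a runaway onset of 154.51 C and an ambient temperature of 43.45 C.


margin = T_onset - T_ambient = 154.51 - 43.45 = 111.06 C

111.06 C


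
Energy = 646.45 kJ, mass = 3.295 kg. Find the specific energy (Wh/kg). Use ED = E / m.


Convert: E = 646.45 kJ = 179.57 Wh
ED = E / m = 179.57 / 3.295 = 54.50 Wh/kg

54.50 Wh/kg


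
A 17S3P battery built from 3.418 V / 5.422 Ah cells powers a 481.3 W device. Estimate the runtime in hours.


Step 1: E_pack = Ns * V_cell * Np * C_cell = 17 * 3.418 * 3 * 5.422 = 945.15 Wh
Step 2: t = E_pack / P = 945.15 / 481.3 = 1.964 hr

1.964 hr


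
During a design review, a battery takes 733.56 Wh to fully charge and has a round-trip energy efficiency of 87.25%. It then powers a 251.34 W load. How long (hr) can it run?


Step 1: E_discharge = eta/100 * E_charge = 87.25/100 * 733.56 = 640.03 Wh
Step 2: t = E_discharge / P = 640.03 / 251.34 = 2.546 hr

2.546 hr


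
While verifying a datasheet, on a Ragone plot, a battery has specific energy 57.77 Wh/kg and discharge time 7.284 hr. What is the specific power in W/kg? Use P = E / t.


P_specific = E / t = 57.77 / 7.284 = 7.931 W/kg

7.931 W/kg


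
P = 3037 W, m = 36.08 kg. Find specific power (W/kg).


Specific power = 3037 W / 36.08 kg = 84.17 W/kg

84.17 W/kg


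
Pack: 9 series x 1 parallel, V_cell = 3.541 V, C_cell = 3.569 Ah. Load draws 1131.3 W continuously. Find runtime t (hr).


Step 1: E_pack = Ns * V_cell * Np * C_cell = 9 * 3.541 * 1 * 3.569 = 113.74 Wh
Step 2: t = E_pack / P = 113.74 / 1131.3 = 0.1005 hr

0.1005 hr


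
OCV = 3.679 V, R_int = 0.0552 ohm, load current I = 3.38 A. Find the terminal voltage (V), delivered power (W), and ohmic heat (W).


Step 1: V_terminal = OCV - I*R = 3.679 - 3.38 * 0.0552 = 3.4924 V
Step 2: P_out = V_terminal * I = 3.4924 * 3.38 = 11.80 W
Step 3: Q = I^2 * R = 3.38^2 * 0.0552 = 0.6306 W

V=3.4924 V, P=11.80 W, Q=0.6306 W


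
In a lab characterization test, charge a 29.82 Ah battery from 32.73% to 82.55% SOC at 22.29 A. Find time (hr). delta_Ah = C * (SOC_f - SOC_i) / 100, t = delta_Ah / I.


delta_Ah = 29.82 * (82.55 - 32.73) / 100 = 14.856 Ah
t = delta_Ah / I = 14.856 / 22.29 = 0.6665 hr

0.6665 hr


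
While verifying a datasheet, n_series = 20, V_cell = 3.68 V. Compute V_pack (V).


V_pack = n * V_cell = 20 * 3.68 = 73.6 V

73.6 V


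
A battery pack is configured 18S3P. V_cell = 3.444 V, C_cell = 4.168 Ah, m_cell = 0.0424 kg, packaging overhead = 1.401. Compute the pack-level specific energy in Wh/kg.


Step 1: V_pack = 18 * 3.444 = 61.992 V
Step 2: C_pack = 3 * 4.168 = 12.504 Ah
Step 3: E_pack = V_pack * C_pack = 61.992 * 12.504 = 775.15 Wh
Step 4: m_pack = 18 * 3 * 0.0424 * 1.401 = 3.2077 kg
Step 5: ED = E_pack / m_pack = 775.15 / 3.2077 = 241.7 Wh/kg

241.7 Wh/kg
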